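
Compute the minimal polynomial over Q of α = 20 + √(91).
m_α(x) = x^2 - 40x + 309

From α - 20 = √(91), squaring gives (α - 20)^2 = 91, i.e. α^2 - 40α + 400 = 91, so α^2 - 40α + 309 = 0. The discriminant of x^2 - 40x + 309 is (-40)^2 - 4·(309) = 1600 - 1236 = 364, and 4·(91) is not a perfect square in Q since 91 is squarefree and ≠ 1. Hence x^2 - 40x + 309 is irreducible over Q and is the minimal polynomial of α.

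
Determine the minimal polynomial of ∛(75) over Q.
m_α(x) = x^3 - 75

α satisfies α^3 = 75, so x^3 - 75 annihilates α. By the rational root test, a rational root p/q (in lowest terms) of x^3 - 75 would satisfy p^3 = 75 q^3, forcing q = 1 and p^3 = 75; but 75 is not a perfect cube, contradiction. A monic cubic over Q with no rational root is irreducible (any nontrivial factorization would include a linear factor). Hence x^3 - 75 is the minimal polynomial of α, and in particular [Q(α):Q] = 3.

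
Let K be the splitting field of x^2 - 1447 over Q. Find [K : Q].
[K : Q] = 2

f(x) = x^2 - 1447 factors as (x - √1447)(x + √1447). The splitting field is K = Q(√1447). Since 1447 is squarefree and > 1, it is not a perfect square, so x^2 - 1447 is irreducible over Q and [Q(√1447) : Q] = 2. Hence [K : Q] = 2.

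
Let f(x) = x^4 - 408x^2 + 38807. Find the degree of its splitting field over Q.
[K : Q] = 4

Solving the quadratic in x^2: x^2 = (408 ± √(408^2 - 4·38807))/2 = (408 ± √11236)/2 = (408 ± 106)/2, giving x^2 = 257 or x^2 = 151. So f(x) = (x^2 - 257)(x^2 - 151) and the roots of f are ±√257, ±√151. Hence the splitting field is K = Q(√257, √151). Since 257 and 151 are distinct squarefree integers > 1, their product 38807 is not a perfect square, so √151 ∉ Q(√257). By the tower law [K:Q] = [Q(√257,√151):Q(√257)] · [Q(√257):Q] = 2 · 2 = 4.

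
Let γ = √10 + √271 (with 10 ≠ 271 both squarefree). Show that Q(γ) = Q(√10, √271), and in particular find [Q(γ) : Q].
[Q(γ) : Q] = 4 (equivalently, Q(γ) = Q(√10, √271))

Obviously Q(γ) ⊆ Q(√10, √271), and [Q(√10, √271):Q] = 4 (since 10, 271 are distinct squarefree integers > 1 with 2710 not a perfect square). To show equality we compute the minimal polynomial of γ. From γ = √10 + √271: γ^2 = 10 + 2√(2710) + 271 = 281 + 2√(2710), so γ^2 - 281 = 2√(2710); squaring, (γ^2 - 281)^2 = 4·2710, i.e. γ^4 - 562γ^2 + 78961 - 10840 = 0, i.e. γ^4 - 562γ^2 + 68121 = 0. So γ is a root of x^4 - 562x^2 + 68121. This polynomial is irreducible over Q: it has no rational root (each ±√10 ± √271 is irrational), and any factorization into two quadratics over Q would force √(2710) ∈ Q (pairing opposite roots) or √10, √271 ∈ Q (other pairings), all impossible. Hence [Q(γ):Q] = 4 = [Q(√10, √271):Q], so Q(γ) = Q(√10, √271).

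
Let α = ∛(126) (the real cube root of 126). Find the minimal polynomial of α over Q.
m_α(x) = x^3 - 126

α satisfies α^3 = 126, so x^3 - 126 annihilates α. By the rational root test, a rational root p/q (in lowest terms) of x^3 - 126 would satisfy p^3 = 126 q^3, forcing q = 1 and p^3 = 126; but 126 is not a perfect cube, contradiction. A monic cubic over Q with no rational root is irreducible (any nontrivial factorization would include a linear factor). Hence x^3 - 126 is the minimal polynomial of α, and in particular [Q(α):Q] = 3.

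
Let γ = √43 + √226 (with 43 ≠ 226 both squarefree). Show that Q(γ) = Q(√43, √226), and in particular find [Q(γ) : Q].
[Q(γ) : Q] = 4 (equivalently, Q(γ) = Q(√43, √226))

Obviously Q(γ) ⊆ Q(√43, √226), and [Q(√43, √226):Q] = 4 (since 43, 226 are distinct squarefree integers > 1 with 9718 not a perfect square). To show equality we compute the minimal polynomial of γ. From γ = √43 + √226: γ^2 = 43 + 2√(9718) + 226 = 269 + 2√(9718), so γ^2 - 269 = 2√(9718); squaring, (γ^2 - 269)^2 = 4·9718, i.e. γ^4 - 538γ^2 + 72361 - 38872 = 0, i.e. γ^4 - 538γ^2 + 33489 = 0. So γ is a root of x^4 - 538x^2 + 33489. This polynomial is irreducible over Q: it has no rational root (each ±√43 ± √226 is irrational), and any factorization into two quadratics over Q would force √(9718) ∈ Q (pairing opposite roots) or √43, √226 ∈ Q (other pairings), all impossible. Hence [Q(γ):Q] = 4 = [Q(√43, √226):Q], so Q(γ) = Q(√43, √226).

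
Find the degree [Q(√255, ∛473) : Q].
[Q(√255, ∛473) : Q] = 6

Let L = Q(√255, ∛473). Since Q(√255) ⊂ L and [Q(√255):Q] = 2, the tower law gives 2 | [L:Q]. Likewise Q(∛473) ⊂ L with [Q(∛473):Q] = 3 (because 473 is not a perfect cube), so 3 | [L:Q]. As gcd(2,3) = 1, [L:Q] is divisible by 6. Conversely L is generated over Q by √255 and ∛473, so [L:Q] ≤ 2·3 = 6. Therefore [Q(√255, ∛473) : Q] = 6.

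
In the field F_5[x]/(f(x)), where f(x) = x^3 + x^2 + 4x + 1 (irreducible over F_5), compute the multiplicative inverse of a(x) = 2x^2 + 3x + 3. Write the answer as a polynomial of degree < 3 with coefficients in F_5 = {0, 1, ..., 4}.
a(x)^(-1) ≡ x^2 + 2x + 2 (mod f(x))

Since f is irreducible over F_5, F_5[x]/(f) is a field and a(x) ≠ 0 has an inverse. Apply the extended Euclidean algorithm to f(x) and a(x) in F_5[x]: f(x) = (3x + 1)·a(x) + (2x + 3);  a(x) = (x)·(2x + 3) + (3). The last nonzero remainder is the constant 3 = gcd(f, a) in F_5. Back-substituting through the division chain expresses 3 = s(x)·a(x) + t(x)·f(x) with s(x) ≡ 3x^2 + x + 1 (mod f), so (3x^2 + x + 1)·a(x) ≡ 3 (mod f). Multiplying by 3^(-1) ≡ 2 in F_5 gives a(x)^(-1) ≡ 2·(3x^2 + x + 1) ≡ x^2 + 2x + 2 (mod f). Check: (2x^2 + 3x + 3)·(x^2 + 2x + 2) = 2x^4 + 2x^3 + 3x^2 + 2x + 1 ≡ 1 (mod x^3 + x^2 + 4x + 1).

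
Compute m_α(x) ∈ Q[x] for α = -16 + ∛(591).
m_α(x) = x^3 + 48x^2 + 768x + 3505

Set β = α + 16 = ∛(591), so β^3 = 591. Then (α + 16)^3 - 591 = 0, i.e. α is a root of g(x) = (x + 16)^3 - 591 = x^3 + 48x^2 + 768x + 3505. Since g(x) = h(x + 16) where h(x) = x^3 - 591, and h is irreducible over Q (because 591 is not a perfect cube, so h has no rational root, and a monic cubic with no rational root is irreducible), g is also irreducible (irreducibility is preserved under the substitution x → x + 16). Hence m_α(x) = x^3 + 48x^2 + 768x + 3505.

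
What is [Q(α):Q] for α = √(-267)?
[Q(α):Q] = 2

[Q(α):Q] equals the degree of the minimal polynomial of α. Here α^2 = -267 and x^2 + 267 is irreducible (d = -267 is squarefree, ≠ 1, hence not a square), so deg(m_α) = 2. Thus [Q(α):Q] = 2.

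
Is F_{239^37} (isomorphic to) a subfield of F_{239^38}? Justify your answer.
No: F_{239^37} is not a subfield of F_{239^38}

F_{p^m} embeds in F_{p^n} iff m | n. Here 37 ∤ 38 (since 38 = 1·37 + 1 with remainder 1 ≠ 0), so F_{239^37} is not a subfield of F_{239^38}. Equivalently: if it were, the tower law would give 37 = [F_{239^37}:F_239] dividing [F_{239^38}:F_239] = 38, contradiction.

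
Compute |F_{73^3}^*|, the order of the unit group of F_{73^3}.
|F_{73^3}^*| = 389016

F_{73^3} has 73^3 = 389017 elements; its multiplicative group consists of all nonzero elements, so |F_{73^3}^*| = 389017 - 1 = 389016. (It is cyclic since any finite subgroup of the multiplicative group of a field is cyclic.)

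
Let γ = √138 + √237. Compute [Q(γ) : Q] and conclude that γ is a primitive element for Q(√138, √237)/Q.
[Q(γ) : Q] = 4 (equivalently, Q(γ) = Q(√138, √237))

Obviously Q(γ) ⊆ Q(√138, √237), and [Q(√138, √237):Q] = 4 (since 138, 237 are distinct squarefree integers > 1 with 32706 not a perfect square). To show equality we compute the minimal polynomial of γ. From γ = √138 + √237: γ^2 = 138 + 2√(32706) + 237 = 375 + 2√(32706), so γ^2 - 375 = 2√(32706); squaring, (γ^2 - 375)^2 = 4·32706, i.e. γ^4 - 750γ^2 + 140625 - 130824 = 0, i.e. γ^4 - 750γ^2 + 9801 = 0. So γ is a root of x^4 - 750x^2 + 9801. This polynomial is irreducible over Q: it has no rational root (each ±√138 ± √237 is irrational), and any factorization into two quadratics over Q would force √(32706) ∈ Q (pairing opposite roots) or √138, √237 ∈ Q (other pairings), all impossible. Hence [Q(γ):Q] = 4 = [Q(√138, √237):Q], so Q(γ) = Q(√138, √237).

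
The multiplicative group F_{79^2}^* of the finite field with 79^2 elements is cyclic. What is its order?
|F_{79^2}^*| = 6240

F_{79^2} has 79^2 = 6241 elements; its multiplicative group consists of all nonzero elements, so |F_{79^2}^*| = 6241 - 1 = 6240. (It is cyclic since any finite subgroup of the multiplicative group of a field is cyclic.)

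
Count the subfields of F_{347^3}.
F_{347^3} has 2 subfields

The subfields of F_{p^n} are exactly the fields F_{p^d} for d | n (each is the fixed field of the unique index-d subgroup of Gal(F_{p^n}/F_p) ≅ Z/nZ). The divisors of n = 3 are {1, 3}, giving 2 subfields: F_{347^1}, F_{347^3}.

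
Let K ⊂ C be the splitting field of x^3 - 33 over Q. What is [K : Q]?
[K : Q] = 6

The roots of x^3 - 33 are ∛33, ω∛33, ω^2∛33 where ω = e^(2πi/3) is a primitive cube root of unity, so K = Q(∛33, ω). Now [Q(∛33):Q] = 3 (since 33 is not a perfect cube, x^3 - 33 is irreducible) and [Q(ω):Q] = 2. Both 2 and 3 divide [K:Q], and [K:Q] ≤ 3·2 = 6, so [K:Q] = 6. (Equivalently: Q(∛33) ⊂ R but ω ∉ R, so [K : Q(∛33)] = 2.)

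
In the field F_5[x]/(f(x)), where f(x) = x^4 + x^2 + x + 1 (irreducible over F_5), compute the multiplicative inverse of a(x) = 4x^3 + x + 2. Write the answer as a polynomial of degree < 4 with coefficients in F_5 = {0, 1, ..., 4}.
a(x)^(-1) ≡ 3x^3 + 4x + 4 (mod f(x))

Since f is irreducible over F_5, F_5[x]/(f) is a field and a(x) ≠ 0 has an inverse. Apply the extended Euclidean algorithm to f(x) and a(x) in F_5[x]: f(x) = (4x)·a(x) + (2x^2 + 3x + 1);  a(x) = (2x + 2)·(2x^2 + 3x + 1) + (3x);  (2x^2 + 3x + 1) = (4x + 1)·(3x) + (1). The last nonzero remainder is the constant 1 = gcd(f, a) in F_5. Back-substituting through the division chain expresses 1 = s(x)·a(x) + t(x)·f(x) with s(x) ≡ 3x^3 + 4x + 4 (mod f), so a(x)^(-1) ≡ s(x) = 3x^3 + 4x + 4 (mod f). Check: (4x^3 + x + 2)·(3x^3 + 4x + 4) = 2x^6 + 4x^4 + 2x^3 + 4x^2 + 2x + 3 ≡ 1 (mod x^4 + x^2 + x + 1).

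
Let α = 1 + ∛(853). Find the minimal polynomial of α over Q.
m_α(x) = x^3 - 3x^2 + 3x - 854

Set β = α - 1 = ∛(853), so β^3 = 853. Then (α - 1)^3 - 853 = 0, i.e. α is a root of g(x) = (x - 1)^3 - 853 = x^3 - 3x^2 + 3x - 854. Since g(x) = h(x - 1) where h(x) = x^3 - 853, and h is irreducible over Q (because 853 is not a perfect cube, so h has no rational root, and a monic cubic with no rational root is irreducible), g is also irreducible (irreducibility is preserved under the substitution x → x - 1). Hence m_α(x) = x^3 - 3x^2 + 3x - 854.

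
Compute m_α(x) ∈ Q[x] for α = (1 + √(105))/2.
m_α(x) = x^2 - x - 26

From 2α - 1 = √(105), squaring gives (2α - 1)^2 = 105, i.e. 4α^2 - 4α + 1 = 105, so α^2 - α + (1 - 105)/4 = 0. Since 105 ≡ 1 (mod 4), (1 - 105)/4 = -26 ∈ Z. The polynomial x^2 - x - 26 has discriminant 1 - 4·(-26) = 105, which is not a perfect square in Q (d = 105 is squarefree and ≠ 1), so x^2 - x - 26 is irreducible over Q. It is the minimal polynomial of α.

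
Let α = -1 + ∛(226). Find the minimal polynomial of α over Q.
m_α(x) = x^3 + 3x^2 + 3x - 225

Set β = α + 1 = ∛(226), so β^3 = 226. Then (α + 1)^3 - 226 = 0, i.e. α is a root of g(x) = (x + 1)^3 - 226 = x^3 + 3x^2 + 3x - 225. Since g(x) = h(x + 1) where h(x) = x^3 - 226, and h is irreducible over Q (because 226 is not a perfect cube, so h has no rational root, and a monic cubic with no rational root is irreducible), g is also irreducible (irreducibility is preserved under the substitution x → x + 1). Hence m_α(x) = x^3 + 3x^2 + 3x - 225.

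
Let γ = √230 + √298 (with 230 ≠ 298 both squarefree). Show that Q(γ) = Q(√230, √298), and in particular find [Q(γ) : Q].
[Q(γ) : Q] = 4 (equivalently, Q(γ) = Q(√230, √298))

Obviously Q(γ) ⊆ Q(√230, √298), and [Q(√230, √298):Q] = 4 (since 230, 298 are distinct squarefree integers > 1 with 68540 not a perfect square). To show equality we compute the minimal polynomial of γ. From γ = √230 + √298: γ^2 = 230 + 2√(68540) + 298 = 528 + 2√(68540), so γ^2 - 528 = 2√(68540); squaring, (γ^2 - 528)^2 = 4·68540, i.e. γ^4 - 1056γ^2 + 278784 - 274160 = 0, i.e. γ^4 - 1056γ^2 + 4624 = 0. So γ is a root of x^4 - 1056x^2 + 4624. This polynomial is irreducible over Q: it has no rational root (each ±√230 ± √298 is irrational), and any factorization into two quadratics over Q would force √(68540) ∈ Q (pairing opposite roots) or √230, √298 ∈ Q (other pairings), all impossible. Hence [Q(γ):Q] = 4 = [Q(√230, √298):Q], so Q(γ) = Q(√230, √298).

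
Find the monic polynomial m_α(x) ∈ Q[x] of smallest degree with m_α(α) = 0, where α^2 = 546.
m_α(x) = x^2 - 546

α satisfies α^2 - 546 = 0, so x^2 - 546 annihilates α. Since d = 546 is squarefree and ≠ 1, it is not a perfect square in Q, so x^2 - 546 has no rational root and is therefore irreducible over Q (a degree-2 polynomial over a field is irreducible iff it has no root). Hence m_α(x) = x^2 - 546.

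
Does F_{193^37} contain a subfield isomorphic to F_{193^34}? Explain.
No: F_{193^34} is not a subfield of F_{193^37}

F_{p^m} embeds in F_{p^n} iff m | n. Here 34 ∤ 37 (since 37 = 1·34 + 3 with remainder 3 ≠ 0), so F_{193^34} is not a subfield of F_{193^37}. Equivalently: if it were, the tower law would give 34 = [F_{193^34}:F_193] dividing [F_{193^37}:F_193] = 37, contradiction.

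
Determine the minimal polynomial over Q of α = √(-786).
m_α(x) = x^2 + 786

α satisfies α^2 + 786 = 0, so x^2 + 786 annihilates α. Since d = -786 is squarefree and ≠ 1, it is not a perfect square in Q, so x^2 + 786 has no rational root and is therefore irreducible over Q (a degree-2 polynomial over a field is irreducible iff it has no root). Hence m_α(x) = x^2 + 786.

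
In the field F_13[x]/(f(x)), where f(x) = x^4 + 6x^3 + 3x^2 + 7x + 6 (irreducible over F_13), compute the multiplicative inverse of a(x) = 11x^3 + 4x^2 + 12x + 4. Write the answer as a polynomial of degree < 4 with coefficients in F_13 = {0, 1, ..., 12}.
a(x)^(-1) ≡ 11x^3 + 11x^2 + 8x + 3 (mod f(x))

Since f is irreducible over F_13, F_13[x]/(f) is a field and a(x) ≠ 0 has an inverse. Apply the extended Euclidean algorithm to f(x) and a(x) in F_13[x]: f(x) = (6x + 9)·a(x) + (12x^2 + 5x + 9);  a(x) = (2x + 6)·(12x^2 + 5x + 9) + (3x + 2);  (12x^2 + 5x + 9) = (4x + 12)·(3x + 2) + (11). The last nonzero remainder is the constant 11 = gcd(f, a) in F_13. Back-substituting through the division chain expresses 11 = s(x)·a(x) + t(x)·f(x) with s(x) ≡ 4x^3 + 4x^2 + 10x + 7 (mod f), so (4x^3 + 4x^2 + 10x + 7)·a(x) ≡ 11 (mod f). Multiplying by 11^(-1) ≡ 6 in F_13 gives a(x)^(-1) ≡ 6·(4x^3 + 4x^2 + 10x + 7) ≡ 11x^3 + 11x^2 + 8x + 3 (mod f). Check: (11x^3 + 4x^2 + 12x + 4)·(11x^3 + 11x^2 + 8x + 3) = 4x^6 + 9x^5 + 4x^4 + 7x^3 + 9x^2 + 3x + 12 ≡ 1 (mod x^4 + 6x^3 + 3x^2 + 7x + 6).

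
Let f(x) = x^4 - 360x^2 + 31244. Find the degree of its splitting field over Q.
[K : Q] = 4

Solving the quadratic in x^2: x^2 = (360 ± √(360^2 - 4·31244))/2 = (360 ± √4624)/2 = (360 ± 68)/2, giving x^2 = 146 or x^2 = 214. So f(x) = (x^2 - 146)(x^2 - 214) and the roots of f are ±√146, ±√214. Hence the splitting field is K = Q(√146, √214). Since 146 and 214 are distinct squarefree integers > 1, their product 31244 is not a perfect square, so √214 ∉ Q(√146). By the tower law [K:Q] = [Q(√146,√214):Q(√146)] · [Q(√146):Q] = 2 · 2 = 4.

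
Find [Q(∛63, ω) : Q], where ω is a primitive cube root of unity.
[Q(∛63, ω) : Q] = 6

[Q(∛63):Q] = 3 (min poly x^3 - 63, irreducible since 63 is not a perfect cube). [Q(ω):Q] = 2 (min poly x^2 + x + 1). Since Q(∛63) ⊂ R and ω ∉ R, we have ω ∉ Q(∛63), so x^2 + x + 1 remains irreducible over Q(∛63) and [Q(∛63, ω) : Q(∛63)] = 2. By the tower law, [Q(∛63, ω) : Q] = 3 · 2 = 6. (In fact Q(∛63, ω) is the splitting field of x^3 - 63 over Q.)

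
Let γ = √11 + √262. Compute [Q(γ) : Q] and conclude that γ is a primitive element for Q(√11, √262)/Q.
[Q(γ) : Q] = 4 (equivalently, Q(γ) = Q(√11, √262))

Obviously Q(γ) ⊆ Q(√11, √262), and [Q(√11, √262):Q] = 4 (since 11, 262 are distinct squarefree integers > 1 with 2882 not a perfect square). To show equality we compute the minimal polynomial of γ. From γ = √11 + √262: γ^2 = 11 + 2√(2882) + 262 = 273 + 2√(2882), so γ^2 - 273 = 2√(2882); squaring, (γ^2 - 273)^2 = 4·2882, i.e. γ^4 - 546γ^2 + 74529 - 11528 = 0, i.e. γ^4 - 546γ^2 + 63001 = 0. So γ is a root of x^4 - 546x^2 + 63001. This polynomial is irreducible over Q: it has no rational root (each ±√11 ± √262 is irrational), and any factorization into two quadratics over Q would force √(2882) ∈ Q (pairing opposite roots) or √11, √262 ∈ Q (other pairings), all impossible. Hence [Q(γ):Q] = 4 = [Q(√11, √262):Q], so Q(γ) = Q(√11, √262).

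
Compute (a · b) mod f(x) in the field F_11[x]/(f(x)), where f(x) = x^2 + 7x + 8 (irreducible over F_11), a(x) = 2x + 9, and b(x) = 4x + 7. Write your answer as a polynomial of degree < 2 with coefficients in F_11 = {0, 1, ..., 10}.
a · b ≡ 5x + 10 (mod f(x))

Multiply in F_11[x]: a(x)·b(x) = (2x + 9)·(4x + 7) = 8x^2 + 6x + 8. This has degree ≥ 2, so divide by f(x) over F_11: 8x^2 + 6x + 8 = (8)·(x^2 + 7x + 8) + (5x + 10). Hence a·b ≡ 5x + 10 (mod f). (F_11[x]/(f) is a field with 11^2 = 121 elements since f is irreducible of degree 2.)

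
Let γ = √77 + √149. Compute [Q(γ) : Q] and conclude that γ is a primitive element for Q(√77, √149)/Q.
[Q(γ) : Q] = 4 (equivalently, Q(γ) = Q(√77, √149))

Obviously Q(γ) ⊆ Q(√77, √149), and [Q(√77, √149):Q] = 4 (since 77, 149 are distinct squarefree integers > 1 with 11473 not a perfect square). To show equality we compute the minimal polynomial of γ. From γ = √77 + √149: γ^2 = 77 + 2√(11473) + 149 = 226 + 2√(11473), so γ^2 - 226 = 2√(11473); squaring, (γ^2 - 226)^2 = 4·11473, i.e. γ^4 - 452γ^2 + 51076 - 45892 = 0, i.e. γ^4 - 452γ^2 + 5184 = 0. So γ is a root of x^4 - 452x^2 + 5184. This polynomial is irreducible over Q: it has no rational root (each ±√77 ± √149 is irrational), and any factorization into two quadratics over Q would force √(11473) ∈ Q (pairing opposite roots) or √77, √149 ∈ Q (other pairings), all impossible. Hence [Q(γ):Q] = 4 = [Q(√77, √149):Q], so Q(γ) = Q(√77, √149).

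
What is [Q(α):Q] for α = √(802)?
[Q(α):Q] = 2

[Q(α):Q] equals the degree of the minimal polynomial of α. Here α^2 = 802 and x^2 - 802 is irreducible (d = 802 is squarefree, ≠ 1, hence not a square), so deg(m_α) = 2. Thus [Q(α):Q] = 2.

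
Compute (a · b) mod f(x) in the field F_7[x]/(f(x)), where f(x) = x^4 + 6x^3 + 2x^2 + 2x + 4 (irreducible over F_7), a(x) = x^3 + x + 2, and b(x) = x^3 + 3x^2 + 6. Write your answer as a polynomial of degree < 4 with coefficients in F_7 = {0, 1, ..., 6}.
a · b ≡ 4x^3 + 2x^2 + 5x (mod f(x))

Multiply in F_7[x]: a(x)·b(x) = (x^3 + x + 2)·(x^3 + 3x^2 + 6) = x^6 + 3x^5 + x^4 + 4x^3 + 6x^2 + 6x + 5. This has degree ≥ 4, so divide by f(x) over F_7: x^6 + 3x^5 + x^4 + 4x^3 + 6x^2 + 6x + 5 = (x^2 + 4x + 3)·(x^4 + 6x^3 + 2x^2 + 2x + 4) + (4x^3 + 2x^2 + 5x). Hence a·b ≡ 4x^3 + 2x^2 + 5x (mod f). (F_7[x]/(f) is a field with 7^4 = 2401 elements since f is irreducible of degree 4.)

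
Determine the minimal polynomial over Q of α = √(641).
m_α(x) = x^2 - 641

α satisfies α^2 - 641 = 0, so x^2 - 641 annihilates α. Since d = 641 is squarefree and ≠ 1, it is not a perfect square in Q, so x^2 - 641 has no rational root and is therefore irreducible over Q (a degree-2 polynomial over a field is irreducible iff it has no root). Hence m_α(x) = x^2 - 641.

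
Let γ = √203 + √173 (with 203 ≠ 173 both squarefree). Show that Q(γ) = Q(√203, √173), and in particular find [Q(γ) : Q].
[Q(γ) : Q] = 4 (equivalently, Q(γ) = Q(√203, √173))

Obviously Q(γ) ⊆ Q(√203, √173), and [Q(√203, √173):Q] = 4 (since 203, 173 are distinct squarefree integers > 1 with 35119 not a perfect square). To show equality we compute the minimal polynomial of γ. From γ = √203 + √173: γ^2 = 203 + 2√(35119) + 173 = 376 + 2√(35119), so γ^2 - 376 = 2√(35119); squaring, (γ^2 - 376)^2 = 4·35119, i.e. γ^4 - 752γ^2 + 141376 - 140476 = 0, i.e. γ^4 - 752γ^2 + 900 = 0. So γ is a root of x^4 - 752x^2 + 900. This polynomial is irreducible over Q: it has no rational root (each ±√203 ± √173 is irrational), and any factorization into two quadratics over Q would force √(35119) ∈ Q (pairing opposite roots) or √203, √173 ∈ Q (other pairings), all impossible. Hence [Q(γ):Q] = 4 = [Q(√203, √173):Q], so Q(γ) = Q(√203, √173).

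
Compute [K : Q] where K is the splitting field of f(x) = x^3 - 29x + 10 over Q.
[K : Q] = 6

By the rational root test, any rational root of the monic integer polynomial f(x) = x^3 - 29x + 10 must be an integer dividing the constant term 10, i.e. one of ±{1, 2, 5, 10}. Evaluating: f(1) = -18, f(-1) = 38, f(2) = -40, f(-2) = 60, f(5) = -10, f(-5) = 30, f(10) = 720, f(-10) = -700; none is 0, so f has no rational root and is therefore irreducible over Q (a cubic with no linear factor over a field is irreducible). For an irreducible cubic, the Galois group is A_3 or S_3 according as the discriminant disc(f) = -4a^3 - 27b^2 = -4·(-29)^3 - 27·(10)^2 = 94856 is or is not a square in Q. Here disc(f) = 94856 is not a perfect square in Q, so the Galois group of f over Q is not contained in A_3 and must be all of S_3. The splitting field has degree |S_3| = 6 over Q, so [K : Q] = 6.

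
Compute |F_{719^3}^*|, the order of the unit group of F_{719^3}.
|F_{719^3}^*| = 371694958

F_{719^3} has 719^3 = 371694959 elements; its multiplicative group consists of all nonzero elements, so |F_{719^3}^*| = 371694959 - 1 = 371694958. (It is cyclic since any finite subgroup of the multiplicative group of a field is cyclic.)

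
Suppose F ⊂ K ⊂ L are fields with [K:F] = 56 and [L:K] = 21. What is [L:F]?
[L:F] = 1176

The tower law says that for any tower of field extensions F ⊂ K ⊂ L with finite degrees, [L:F] = [L:K] · [K:F]. Here this gives [L:F] = 21 · 56 = 1176.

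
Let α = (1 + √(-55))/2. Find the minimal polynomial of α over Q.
m_α(x) = x^2 - x + 14

From 2α - 1 = √(-55), squaring gives (2α - 1)^2 = -55, i.e. 4α^2 - 4α + 1 = -55, so α^2 - α + (1 + 55)/4 = 0. Since -55 ≡ 1 (mod 4), (1 + 55)/4 = 14 ∈ Z. The polynomial x^2 - x + 14 has discriminant 1 - 4·(14) = -55, which is not a perfect square in Q (d = -55 is squarefree and ≠ 1), so x^2 - x + 14 is irreducible over Q. It is the minimal polynomial of α.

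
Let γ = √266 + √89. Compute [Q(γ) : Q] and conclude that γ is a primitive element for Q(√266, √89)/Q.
[Q(γ) : Q] = 4 (equivalently, Q(γ) = Q(√266, √89))

Obviously Q(γ) ⊆ Q(√266, √89), and [Q(√266, √89):Q] = 4 (since 266, 89 are distinct squarefree integers > 1 with 23674 not a perfect square). To show equality we compute the minimal polynomial of γ. From γ = √266 + √89: γ^2 = 266 + 2√(23674) + 89 = 355 + 2√(23674), so γ^2 - 355 = 2√(23674); squaring, (γ^2 - 355)^2 = 4·23674, i.e. γ^4 - 710γ^2 + 126025 - 94696 = 0, i.e. γ^4 - 710γ^2 + 31329 = 0. So γ is a root of x^4 - 710x^2 + 31329. This polynomial is irreducible over Q: it has no rational root (each ±√266 ± √89 is irrational), and any factorization into two quadratics over Q would force √(23674) ∈ Q (pairing opposite roots) or √266, √89 ∈ Q (other pairings), all impossible. Hence [Q(γ):Q] = 4 = [Q(√266, √89):Q], so Q(γ) = Q(√266, √89).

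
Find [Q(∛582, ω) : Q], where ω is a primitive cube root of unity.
[Q(∛582, ω) : Q] = 6

[Q(∛582):Q] = 3 (min poly x^3 - 582, irreducible since 582 is not a perfect cube). [Q(ω):Q] = 2 (min poly x^2 + x + 1). Since Q(∛582) ⊂ R and ω ∉ R, we have ω ∉ Q(∛582), so x^2 + x + 1 remains irreducible over Q(∛582) and [Q(∛582, ω) : Q(∛582)] = 2. By the tower law, [Q(∛582, ω) : Q] = 3 · 2 = 6. (In fact Q(∛582, ω) is the splitting field of x^3 - 582 over Q.)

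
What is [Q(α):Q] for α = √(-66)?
[Q(α):Q] = 2

[Q(α):Q] equals the degree of the minimal polynomial of α. Here α^2 = -66 and x^2 + 66 is irreducible (d = -66 is squarefree, ≠ 1, hence not a square), so deg(m_α) = 2. Thus [Q(α):Q] = 2.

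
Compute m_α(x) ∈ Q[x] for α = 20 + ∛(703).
m_α(x) = x^3 - 60x^2 + 1200x - 8703

Set β = α - 20 = ∛(703), so β^3 = 703. Then (α - 20)^3 - 703 = 0, i.e. α is a root of g(x) = (x - 20)^3 - 703 = x^3 - 60x^2 + 1200x - 8703. Since g(x) = h(x - 20) where h(x) = x^3 - 703, and h is irreducible over Q (because 703 is not a perfect cube, so h has no rational root, and a monic cubic with no rational root is irreducible), g is also irreducible (irreducibility is preserved under the substitution x → x - 20). Hence m_α(x) = x^3 - 60x^2 + 1200x - 8703.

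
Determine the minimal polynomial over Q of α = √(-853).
m_α(x) = x^2 + 853

α satisfies α^2 + 853 = 0, so x^2 + 853 annihilates α. Since d = -853 is squarefree and ≠ 1, it is not a perfect square in Q, so x^2 + 853 has no rational root and is therefore irreducible over Q (a degree-2 polynomial over a field is irreducible iff it has no root). Hence m_α(x) = x^2 + 853.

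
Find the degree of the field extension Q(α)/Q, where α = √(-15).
[Q(α):Q] = 2

[Q(α):Q] equals the degree of the minimal polynomial of α. Here α^2 = -15 and x^2 + 15 is irreducible (d = -15 is squarefree, ≠ 1, hence not a square), so deg(m_α) = 2. Thus [Q(α):Q] = 2.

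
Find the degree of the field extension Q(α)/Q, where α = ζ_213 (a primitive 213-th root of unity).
[Q(α):Q] = 140

The minimal polynomial of ζ_213 over Q is the 213-th cyclotomic polynomial Φ_213(x), which is irreducible over Q and has degree φ(213) = 140. Hence [Q(α):Q] = φ(213) = 140.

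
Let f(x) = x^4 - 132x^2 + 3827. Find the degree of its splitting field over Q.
[K : Q] = 4

Solving the quadratic in x^2: x^2 = (132 ± √(132^2 - 4·3827))/2 = (132 ± √2116)/2 = (132 ± 46)/2, giving x^2 = 43 or x^2 = 89. So f(x) = (x^2 - 43)(x^2 - 89) and the roots of f are ±√43, ±√89. Hence the splitting field is K = Q(√43, √89). Since 43 and 89 are distinct squarefree integers > 1, their product 3827 is not a perfect square, so √89 ∉ Q(√43). By the tower law [K:Q] = [Q(√43,√89):Q(√43)] · [Q(√43):Q] = 2 · 2 = 4.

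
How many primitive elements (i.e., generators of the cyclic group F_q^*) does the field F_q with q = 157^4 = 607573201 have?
There are φ(607573200) = 134184960 primitive elements

F_q^* is cyclic of order q - 1 = 607573200. A cyclic group of order m has exactly φ(m) generators. Here m = 607573200 = 2^4 · 3 · 5^2 · 13 · 17 · 29 · 79, so the number of primitive elements is φ(607573200) = 134184960.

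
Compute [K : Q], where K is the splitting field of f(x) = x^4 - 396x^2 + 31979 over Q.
[K : Q] = 4

Solving the quadratic in x^2: x^2 = (396 ± √(396^2 - 4·31979))/2 = (396 ± √28900)/2 = (396 ± 170)/2, giving x^2 = 283 or x^2 = 113. So f(x) = (x^2 - 283)(x^2 - 113) and the roots of f are ±√283, ±√113. Hence the splitting field is K = Q(√283, √113). Since 283 and 113 are distinct squarefree integers > 1, their product 31979 is not a perfect square, so √113 ∉ Q(√283). By the tower law [K:Q] = [Q(√283,√113):Q(√283)] · [Q(√283):Q] = 2 · 2 = 4.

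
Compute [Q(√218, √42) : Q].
[Q(√218, √42) : Q] = 4

[Q(√218):Q] = 2 (min poly x^2 - 218, irreducible since 218 is squarefree > 1). For the top step, suppose √42 ∈ Q(√218), say √42 = c + d√218 with c, d ∈ Q. Squaring: 42 = c^2 + 218d^2 + 2cd√218. Since √218 ∉ Q this forces 2cd = 0. If d = 0 then √42 = c ∈ Q, contradicting 42 squarefree > 1. If c = 0 then 42 = 218d^2, so 218·42 = (218d)^2 is a perfect square in Q — but 218·42 = 9156 is not a perfect square (since 218 and 42 are distinct squarefree integers). Contradiction. Hence √42 ∉ Q(√218), so x^2 - 42 stays irreducible over Q(√218) and [Q(√218, √42) : Q(√218)] = 2. By the tower law, [Q(√218, √42) : Q] = 2 · 2 = 4.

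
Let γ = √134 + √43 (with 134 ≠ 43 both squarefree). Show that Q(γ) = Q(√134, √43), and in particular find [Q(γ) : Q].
[Q(γ) : Q] = 4 (equivalently, Q(γ) = Q(√134, √43))

Obviously Q(γ) ⊆ Q(√134, √43), and [Q(√134, √43):Q] = 4 (since 134, 43 are distinct squarefree integers > 1 with 5762 not a perfect square). To show equality we compute the minimal polynomial of γ. From γ = √134 + √43: γ^2 = 134 + 2√(5762) + 43 = 177 + 2√(5762), so γ^2 - 177 = 2√(5762); squaring, (γ^2 - 177)^2 = 4·5762, i.e. γ^4 - 354γ^2 + 31329 - 23048 = 0, i.e. γ^4 - 354γ^2 + 8281 = 0. So γ is a root of x^4 - 354x^2 + 8281. This polynomial is irreducible over Q: it has no rational root (each ±√134 ± √43 is irrational), and any factorization into two quadratics over Q would force √(5762) ∈ Q (pairing opposite roots) or √134, √43 ∈ Q (other pairings), all impossible. Hence [Q(γ):Q] = 4 = [Q(√134, √43):Q], so Q(γ) = Q(√134, √43).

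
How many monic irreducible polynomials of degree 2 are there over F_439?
There are 96141 monic irreducible polynomials of degree 2 over F_439

Each element of F_{439^2} that lies in no proper subfield is a root of exactly one monic irreducible of degree 2 over F_439, and each such polynomial has 2 distinct roots in F_{439^2}. By Möbius inversion the count is N_439(2) = (1/2) Σ_{d|2} μ(2/d) · 439^d = (1/2)(μ(2)·439^1 + μ(1)·439^2) = 192282/2 = 96141.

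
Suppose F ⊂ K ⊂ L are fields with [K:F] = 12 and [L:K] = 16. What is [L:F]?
[L:F] = 192

The tower law says that for any tower of field extensions F ⊂ K ⊂ L with finite degrees, [L:F] = [L:K] · [K:F]. Here this gives [L:F] = 16 · 12 = 192.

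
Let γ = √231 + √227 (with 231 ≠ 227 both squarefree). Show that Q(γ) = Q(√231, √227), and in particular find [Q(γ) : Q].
[Q(γ) : Q] = 4 (equivalently, Q(γ) = Q(√231, √227))

Obviously Q(γ) ⊆ Q(√231, √227), and [Q(√231, √227):Q] = 4 (since 231, 227 are distinct squarefree integers > 1 with 52437 not a perfect square). To show equality we compute the minimal polynomial of γ. From γ = √231 + √227: γ^2 = 231 + 2√(52437) + 227 = 458 + 2√(52437), so γ^2 - 458 = 2√(52437); squaring, (γ^2 - 458)^2 = 4·52437, i.e. γ^4 - 916γ^2 + 209764 - 209748 = 0, i.e. γ^4 - 916γ^2 + 16 = 0. So γ is a root of x^4 - 916x^2 + 16. This polynomial is irreducible over Q: it has no rational root (each ±√231 ± √227 is irrational), and any factorization into two quadratics over Q would force √(52437) ∈ Q (pairing opposite roots) or √231, √227 ∈ Q (other pairings), all impossible. Hence [Q(γ):Q] = 4 = [Q(√231, √227):Q], so Q(γ) = Q(√231, √227).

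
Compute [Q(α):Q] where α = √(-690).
[Q(α):Q] = 2

[Q(α):Q] equals the degree of the minimal polynomial of α. Here α^2 = -690 and x^2 + 690 is irreducible (d = -690 is squarefree, ≠ 1, hence not a square), so deg(m_α) = 2. Thus [Q(α):Q] = 2.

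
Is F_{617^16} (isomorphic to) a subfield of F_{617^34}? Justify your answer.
No: F_{617^16} is not a subfield of F_{617^34}

F_{p^m} embeds in F_{p^n} iff m | n. Here 16 ∤ 34 (since 34 = 2·16 + 2 with remainder 2 ≠ 0), so F_{617^16} is not a subfield of F_{617^34}. Equivalently: if it were, the tower law would give 16 = [F_{617^16}:F_617] dividing [F_{617^34}:F_617] = 34, contradiction.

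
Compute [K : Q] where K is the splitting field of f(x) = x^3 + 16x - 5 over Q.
[K : Q] = 6

By the rational root test, any rational root of the monic integer polynomial f(x) = x^3 + 16x - 5 must be an integer dividing the constant term -5, i.e. one of ±{1, 5}. Evaluating: f(1) = 12, f(-1) = -22, f(5) = 200, f(-5) = -210; none is 0, so f has no rational root and is therefore irreducible over Q (a cubic with no linear factor over a field is irreducible). For an irreducible cubic, the Galois group is A_3 or S_3 according as the discriminant disc(f) = -4a^3 - 27b^2 = -4·(16)^3 - 27·(-5)^2 = -17059 is or is not a square in Q. Here disc(f) = -17059 is not a perfect square in Q, so the Galois group of f over Q is not contained in A_3 and must be all of S_3. The splitting field has degree |S_3| = 6 over Q, so [K : Q] = 6.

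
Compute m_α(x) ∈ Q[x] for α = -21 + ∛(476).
m_α(x) = x^3 + 63x^2 + 1323x + 8785

Set β = α + 21 = ∛(476), so β^3 = 476. Then (α + 21)^3 - 476 = 0, i.e. α is a root of g(x) = (x + 21)^3 - 476 = x^3 + 63x^2 + 1323x + 8785. Since g(x) = h(x + 21) where h(x) = x^3 - 476, and h is irreducible over Q (because 476 is not a perfect cube, so h has no rational root, and a monic cubic with no rational root is irreducible), g is also irreducible (irreducibility is preserved under the substitution x → x + 21). Hence m_α(x) = x^3 + 63x^2 + 1323x + 8785.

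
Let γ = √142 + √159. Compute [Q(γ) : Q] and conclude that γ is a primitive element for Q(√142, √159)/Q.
[Q(γ) : Q] = 4 (equivalently, Q(γ) = Q(√142, √159))

Obviously Q(γ) ⊆ Q(√142, √159), and [Q(√142, √159):Q] = 4 (since 142, 159 are distinct squarefree integers > 1 with 22578 not a perfect square). To show equality we compute the minimal polynomial of γ. From γ = √142 + √159: γ^2 = 142 + 2√(22578) + 159 = 301 + 2√(22578), so γ^2 - 301 = 2√(22578); squaring, (γ^2 - 301)^2 = 4·22578, i.e. γ^4 - 602γ^2 + 90601 - 90312 = 0, i.e. γ^4 - 602γ^2 + 289 = 0. So γ is a root of x^4 - 602x^2 + 289. This polynomial is irreducible over Q: it has no rational root (each ±√142 ± √159 is irrational), and any factorization into two quadratics over Q would force √(22578) ∈ Q (pairing opposite roots) or √142, √159 ∈ Q (other pairings), all impossible. Hence [Q(γ):Q] = 4 = [Q(√142, √159):Q], so Q(γ) = Q(√142, √159).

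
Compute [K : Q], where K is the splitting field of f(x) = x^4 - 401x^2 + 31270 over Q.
[K : Q] = 4

Solving the quadratic in x^2: x^2 = (401 ± √(401^2 - 4·31270))/2 = (401 ± √35721)/2 = (401 ± 189)/2, giving x^2 = 106 or x^2 = 295. So f(x) = (x^2 - 106)(x^2 - 295) and the roots of f are ±√106, ±√295. Hence the splitting field is K = Q(√106, √295). Since 106 and 295 are distinct squarefree integers > 1, their product 31270 is not a perfect square, so √295 ∉ Q(√106). By the tower law [K:Q] = [Q(√106,√295):Q(√106)] · [Q(√106):Q] = 2 · 2 = 4.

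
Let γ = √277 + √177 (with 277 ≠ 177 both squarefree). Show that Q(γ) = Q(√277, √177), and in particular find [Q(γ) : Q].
[Q(γ) : Q] = 4 (equivalently, Q(γ) = Q(√277, √177))

Obviously Q(γ) ⊆ Q(√277, √177), and [Q(√277, √177):Q] = 4 (since 277, 177 are distinct squarefree integers > 1 with 49029 not a perfect square). To show equality we compute the minimal polynomial of γ. From γ = √277 + √177: γ^2 = 277 + 2√(49029) + 177 = 454 + 2√(49029), so γ^2 - 454 = 2√(49029); squaring, (γ^2 - 454)^2 = 4·49029, i.e. γ^4 - 908γ^2 + 206116 - 196116 = 0, i.e. γ^4 - 908γ^2 + 10000 = 0. So γ is a root of x^4 - 908x^2 + 10000. This polynomial is irreducible over Q: it has no rational root (each ±√277 ± √177 is irrational), and any factorization into two quadratics over Q would force √(49029) ∈ Q (pairing opposite roots) or √277, √177 ∈ Q (other pairings), all impossible. Hence [Q(γ):Q] = 4 = [Q(√277, √177):Q], so Q(γ) = Q(√277, √177).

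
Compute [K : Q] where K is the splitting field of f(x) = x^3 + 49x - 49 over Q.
[K : Q] = 6

By the rational root test, any rational root of the monic integer polynomial f(x) = x^3 + 49x - 49 must be an integer dividing the constant term -49, i.e. one of ±{1, 7, 49}. Evaluating: f(1) = 1, f(-1) = -99, f(7) = 637, f(-7) = -735, f(49) = 120001, f(-49) = -120099; none is 0, so f has no rational root and is therefore irreducible over Q (a cubic with no linear factor over a field is irreducible). For an irreducible cubic, the Galois group is A_3 or S_3 according as the discriminant disc(f) = -4a^3 - 27b^2 = -4·(49)^3 - 27·(-49)^2 = -535423 is or is not a square in Q. Here disc(f) = -535423 is not a perfect square in Q, so the Galois group of f over Q is not contained in A_3 and must be all of S_3. The splitting field has degree |S_3| = 6 over Q, so [K : Q] = 6.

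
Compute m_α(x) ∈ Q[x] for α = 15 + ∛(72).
m_α(x) = x^3 - 45x^2 + 675x - 3447

Set β = α - 15 = ∛(72), so β^3 = 72. Then (α - 15)^3 - 72 = 0, i.e. α is a root of g(x) = (x - 15)^3 - 72 = x^3 - 45x^2 + 675x - 3447. Since g(x) = h(x - 15) where h(x) = x^3 - 72, and h is irreducible over Q (because 72 is not a perfect cube, so h has no rational root, and a monic cubic with no rational root is irreducible), g is also irreducible (irreducibility is preserved under the substitution x → x - 15). Hence m_α(x) = x^3 - 45x^2 + 675x - 3447.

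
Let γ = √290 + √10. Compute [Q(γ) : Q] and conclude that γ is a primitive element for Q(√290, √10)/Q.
[Q(γ) : Q] = 4 (equivalently, Q(γ) = Q(√290, √10))

Obviously Q(γ) ⊆ Q(√290, √10), and [Q(√290, √10):Q] = 4 (since 290, 10 are distinct squarefree integers > 1 with 2900 not a perfect square). To show equality we compute the minimal polynomial of γ. From γ = √290 + √10: γ^2 = 290 + 2√(2900) + 10 = 300 + 2√(2900), so γ^2 - 300 = 2√(2900); squaring, (γ^2 - 300)^2 = 4·2900, i.e. γ^4 - 600γ^2 + 90000 - 11600 = 0, i.e. γ^4 - 600γ^2 + 78400 = 0. So γ is a root of x^4 - 600x^2 + 78400. This polynomial is irreducible over Q: it has no rational root (each ±√290 ± √10 is irrational), and any factorization into two quadratics over Q would force √(2900) ∈ Q (pairing opposite roots) or √290, √10 ∈ Q (other pairings), all impossible. Hence [Q(γ):Q] = 4 = [Q(√290, √10):Q], so Q(γ) = Q(√290, √10).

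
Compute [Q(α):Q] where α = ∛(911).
[Q(α):Q] = 3

The minimal polynomial of α is x^3 - 911, irreducible over Q since 911 is not a perfect cube (so x^3 - 911 has no rational root). Hence [Q(α):Q] = deg(m_α) = 3.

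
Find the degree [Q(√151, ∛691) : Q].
[Q(√151, ∛691) : Q] = 6

Let L = Q(√151, ∛691). Since Q(√151) ⊂ L and [Q(√151):Q] = 2, the tower law gives 2 | [L:Q]. Likewise Q(∛691) ⊂ L with [Q(∛691):Q] = 3 (because 691 is not a perfect cube), so 3 | [L:Q]. As gcd(2,3) = 1, [L:Q] is divisible by 6. Conversely L is generated over Q by √151 and ∛691, so [L:Q] ≤ 2·3 = 6. Therefore [Q(√151, ∛691) : Q] = 6.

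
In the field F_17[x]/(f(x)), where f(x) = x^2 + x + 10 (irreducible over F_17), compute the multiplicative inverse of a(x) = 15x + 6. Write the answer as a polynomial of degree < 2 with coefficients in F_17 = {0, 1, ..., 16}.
a(x)^(-1) ≡ 12x + 14 (mod f(x))

Since f is irreducible over F_17, F_17[x]/(f) is a field and a(x) ≠ 0 has an inverse. Apply the extended Euclidean algorithm to f(x) and a(x) in F_17[x]: f(x) = (8x + 15)·a(x) + (5). The last nonzero remainder is the constant 5 = gcd(f, a) in F_17. Back-substituting through the division chain expresses 5 = s(x)·a(x) + t(x)·f(x) with s(x) ≡ 9x + 2 (mod f), so (9x + 2)·a(x) ≡ 5 (mod f). Multiplying by 5^(-1) ≡ 7 in F_17 gives a(x)^(-1) ≡ 7·(9x + 2) ≡ 12x + 14 (mod f). Check: (15x + 6)·(12x + 14) = 10x^2 + 10x + 16 ≡ 1 (mod x^2 + x + 10).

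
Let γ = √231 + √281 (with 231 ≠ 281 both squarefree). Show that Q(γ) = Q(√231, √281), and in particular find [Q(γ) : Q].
[Q(γ) : Q] = 4 (equivalently, Q(γ) = Q(√231, √281))

Obviously Q(γ) ⊆ Q(√231, √281), and [Q(√231, √281):Q] = 4 (since 231, 281 are distinct squarefree integers > 1 with 64911 not a perfect square). To show equality we compute the minimal polynomial of γ. From γ = √231 + √281: γ^2 = 231 + 2√(64911) + 281 = 512 + 2√(64911), so γ^2 - 512 = 2√(64911); squaring, (γ^2 - 512)^2 = 4·64911, i.e. γ^4 - 1024γ^2 + 262144 - 259644 = 0, i.e. γ^4 - 1024γ^2 + 2500 = 0. So γ is a root of x^4 - 1024x^2 + 2500. This polynomial is irreducible over Q: it has no rational root (each ±√231 ± √281 is irrational), and any factorization into two quadratics over Q would force √(64911) ∈ Q (pairing opposite roots) or √231, √281 ∈ Q (other pairings), all impossible. Hence [Q(γ):Q] = 4 = [Q(√231, √281):Q], so Q(γ) = Q(√231, √281).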